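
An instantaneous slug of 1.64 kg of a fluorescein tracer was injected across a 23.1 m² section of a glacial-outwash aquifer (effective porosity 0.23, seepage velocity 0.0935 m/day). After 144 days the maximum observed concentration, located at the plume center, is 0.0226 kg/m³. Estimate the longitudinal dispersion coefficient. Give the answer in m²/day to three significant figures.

0.103 m²/day

At the plume center C_max = M/(n_e·A·√(4πDt)), so D = M²/(4πt·(n_e·A·C_max)²).
n_e·A·C_max = 0.23 × 23.1 × 0.0226 = 0.1201 kg/m.
D = 1.64²/(4π × 144 × 0.1201²) = 0.103 m²/day.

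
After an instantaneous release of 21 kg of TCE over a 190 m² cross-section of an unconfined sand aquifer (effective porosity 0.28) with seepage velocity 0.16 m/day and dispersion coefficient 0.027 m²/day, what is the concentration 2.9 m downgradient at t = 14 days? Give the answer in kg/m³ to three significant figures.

For an instantaneous plane source, C(x,t) = M/(n_e·A·√(4πDt)) · exp(−(x−vt)²/(4Dt)), with n_e·A the pore (flow) area.
Plume center vt = 0.16 × 14 = 2.24 m, so the well at 2.9 m is 0.66 m downgradient of the peak.
√(4πDt) = 2.179 m, giving peak height M/(n_e·A·√(4πDt)) = 21/(0.28 × 190 × 2.179) = 0.1812 kg/m³.
(x−vt)²/(4Dt) = (0.66)²/(4 × 0.027 × 14) = 0.2881; exp(−0.2881) = 0.7497.
C = 0.1812 × 0.7497 = 0.136 kg/m³.

0.136 kg/m³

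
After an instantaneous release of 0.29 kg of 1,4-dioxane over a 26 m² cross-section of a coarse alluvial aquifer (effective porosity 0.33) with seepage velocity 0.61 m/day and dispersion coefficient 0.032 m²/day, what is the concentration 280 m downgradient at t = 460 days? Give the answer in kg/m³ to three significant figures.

For an instantaneous plane source, C(x,t) = M/(n_e·A·√(4πDt)) · exp(−(x−vt)²/(4Dt)), with n_e·A the pore (flow) area.
Plume center vt = 0.61 × 460 = 280.6 m, so the well at 280 m is 0.6 m upgradient of the peak.
√(4πDt) = 13.60 m, giving peak height M/(n_e·A·√(4πDt)) = 0.29/(0.33 × 26 × 13.60) = 0.002485 kg/m³.
(x−vt)²/(4Dt) = (-0.6)²/(4 × 0.032 × 460) = 0.006114; exp(−0.006114) = 0.9939.
C = 0.002485 × 0.9939 = 0.00247 kg/m³.

0.00247 kg/m³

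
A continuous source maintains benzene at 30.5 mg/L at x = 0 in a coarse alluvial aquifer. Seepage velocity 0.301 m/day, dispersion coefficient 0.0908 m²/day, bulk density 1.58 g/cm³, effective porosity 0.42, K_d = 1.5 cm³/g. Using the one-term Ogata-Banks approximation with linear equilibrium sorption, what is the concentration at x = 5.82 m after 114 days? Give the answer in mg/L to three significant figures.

Retardation factor R = 1 + ρ_b·K_d/n = 1 + 1.58 × 1.5/0.42 = 6.643.
Sorption retards both mechanisms: v_R = v/R = 0.04531 m/day, D_R = D/R = 0.01367 m²/day.
v_R·t = 0.04531 × 114 = 5.16534 m; 2√(D_R t) = 2.497 m; argument = (5.82 − 5.16534)/2.497 = 0.2622.
C = C₀ × ½·erfc(0.2622) = 30.5 × 0.3554 = 10.8 mg/L.

10.8 mg/L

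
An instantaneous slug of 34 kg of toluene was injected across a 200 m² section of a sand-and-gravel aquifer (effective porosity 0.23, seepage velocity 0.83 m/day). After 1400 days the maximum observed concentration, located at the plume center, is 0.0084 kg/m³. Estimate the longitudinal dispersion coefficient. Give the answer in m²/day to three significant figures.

At the plume center C_max = M/(n_e·A·√(4πDt)), so D = M²/(4πt·(n_e·A·C_max)²).
n_e·A·C_max = 0.23 × 200 × 0.0084 = 0.3864 kg/m.
D = 34²/(4π × 1400 × 0.3864²) = 0.440 m²/day.

0.440 m²/day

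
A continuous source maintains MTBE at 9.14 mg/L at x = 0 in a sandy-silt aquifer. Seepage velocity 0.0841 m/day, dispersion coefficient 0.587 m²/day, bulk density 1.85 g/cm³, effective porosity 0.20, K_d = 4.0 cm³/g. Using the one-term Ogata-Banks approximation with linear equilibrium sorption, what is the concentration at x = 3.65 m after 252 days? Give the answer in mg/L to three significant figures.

Retardation factor R = 1 + ρ_b·K_d/n = 1 + 1.85 × 4.0/0.20 = 38.00.
Sorption retards both mechanisms: v_R = v/R = 0.002213 m/day, D_R = D/R = 0.01545 m²/day.
v_R·t = 0.002213 × 252 = 0.557676 m; 2√(D_R t) = 3.946 m; argument = (3.65 − 0.557676)/3.946 = 0.7837.
C = C₀ × ½·erfc(0.7837) = 9.14 × 0.1339 = 1.22 mg/L.

1.22 mg/L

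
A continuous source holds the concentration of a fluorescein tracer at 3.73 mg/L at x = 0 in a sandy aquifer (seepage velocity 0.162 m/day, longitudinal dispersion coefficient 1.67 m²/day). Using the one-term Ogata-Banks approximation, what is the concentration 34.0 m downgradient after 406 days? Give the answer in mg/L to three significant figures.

3.01 mg/L

For a continuous step input, C/C₀ ≈ ½·erfc((x−vt)/(2√(Dt))).
vt = 0.162 × 406 = 65.772 m and 2√(Dt) = 2√(1.67 × 406) = 52.08 m.
Argument (x−vt)/(2√(Dt)) = (34.0 − 65.772)/52.08 = -0.6101; ½·erfc(-0.6101) = 0.8059.
C = 3.73 × 0.8059 = 3.01 mg/L.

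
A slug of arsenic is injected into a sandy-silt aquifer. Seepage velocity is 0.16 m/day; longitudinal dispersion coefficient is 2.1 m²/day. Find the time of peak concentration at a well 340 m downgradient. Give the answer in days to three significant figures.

For the 1D instantaneous-source solution, setting ∂C/∂t = 0 at fixed x gives v²t² + 2Dt − x² = 0, so t = (√(D² + v²x²) − D)/v².
√(D² + v²x²) = √(2.1² + 0.16² × 340²) = 54.44; v² = 0.0256.
t = (54.44 − 2.1)/0.0256 = 2040 days (vs. the pure-advection estimate x/v = 2120 d).

2040 days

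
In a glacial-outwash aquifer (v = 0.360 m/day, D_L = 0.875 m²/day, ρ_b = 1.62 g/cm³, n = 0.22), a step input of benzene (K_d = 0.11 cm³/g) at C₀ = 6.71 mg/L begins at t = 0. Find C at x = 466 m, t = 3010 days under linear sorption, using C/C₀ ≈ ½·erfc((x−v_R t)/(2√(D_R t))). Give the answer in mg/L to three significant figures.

6.66 mg/L

Retardation factor R = 1 + ρ_b·K_d/n = 1 + 1.62 × 0.11/0.22 = 1.810.
Sorption retards both mechanisms: v_R = v/R = 0.1989 m/day, D_R = D/R = 0.4834 m²/day.
v_R·t = 0.1989 × 3010 = 598.689 m; 2√(D_R t) = 76.29 m; argument = (466 − 598.689)/76.29 = -1.739.
C = C₀ × ½·erfc(-1.739) = 6.71 × 0.9930 = 6.66 mg/L.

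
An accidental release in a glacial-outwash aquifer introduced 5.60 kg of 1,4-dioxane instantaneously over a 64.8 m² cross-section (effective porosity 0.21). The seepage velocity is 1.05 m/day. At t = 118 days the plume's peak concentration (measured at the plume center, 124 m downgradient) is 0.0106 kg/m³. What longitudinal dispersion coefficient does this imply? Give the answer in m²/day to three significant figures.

At the plume center C_max = M/(n_e·A·√(4πDt)), so D = M²/(4πt·(n_e·A·C_max)²).
n_e·A·C_max = 0.21 × 64.8 × 0.0106 = 0.1442 kg/m.
D = 5.60²/(4π × 118 × 0.1442²) = 1.02 m²/day.

1.02 m²/day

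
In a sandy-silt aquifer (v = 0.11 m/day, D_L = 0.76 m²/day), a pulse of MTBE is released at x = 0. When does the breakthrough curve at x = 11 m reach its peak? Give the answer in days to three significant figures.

For the 1D instantaneous-source solution, setting ∂C/∂t = 0 at fixed x gives v²t² + 2Dt − x² = 0, so t = (√(D² + v²x²) − D)/v².
√(D² + v²x²) = √(0.76² + 0.11² × 11²) = 1.429; v² = 0.0121.
t = (1.429 − 0.76)/0.0121 = 55.3 days (vs. the pure-advection estimate x/v = 100 d).

55.3 days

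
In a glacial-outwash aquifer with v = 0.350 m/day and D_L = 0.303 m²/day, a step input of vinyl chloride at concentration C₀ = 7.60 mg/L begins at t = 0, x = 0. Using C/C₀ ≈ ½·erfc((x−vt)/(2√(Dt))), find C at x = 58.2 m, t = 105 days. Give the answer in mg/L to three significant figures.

0.0272 mg/L

For a continuous step input, C/C₀ ≈ ½·erfc((x−vt)/(2√(Dt))).
vt = 0.350 × 105 = 36.75 m and 2√(Dt) = 2√(0.303 × 105) = 11.28 m.
Argument (x−vt)/(2√(Dt)) = (58.2 − 36.75)/11.28 = 1.902; ½·erfc(1.902) = 0.003574.
C = 7.60 × 0.003574 = 0.0272 mg/L.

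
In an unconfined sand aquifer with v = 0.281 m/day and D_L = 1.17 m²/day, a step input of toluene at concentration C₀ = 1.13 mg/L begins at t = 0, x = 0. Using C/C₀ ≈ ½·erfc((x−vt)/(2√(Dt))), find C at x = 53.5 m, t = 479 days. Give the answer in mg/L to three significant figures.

For a continuous step input, C/C₀ ≈ ½·erfc((x−vt)/(2√(Dt))).
vt = 0.281 × 479 = 134.599 m and 2√(Dt) = 2√(1.17 × 479) = 47.35 m.
Argument (x−vt)/(2√(Dt)) = (53.5 − 134.599)/47.35 = -1.713; ½·erfc(-1.713) = 0.9923.
C = 1.13 × 0.9923 = 1.12 mg/L.

1.12 mg/L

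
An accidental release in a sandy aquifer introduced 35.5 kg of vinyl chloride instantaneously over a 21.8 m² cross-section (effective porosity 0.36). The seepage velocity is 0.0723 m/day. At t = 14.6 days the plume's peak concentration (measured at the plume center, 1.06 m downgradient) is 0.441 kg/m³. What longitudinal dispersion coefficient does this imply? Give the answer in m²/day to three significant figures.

0.573 m²/day

At the plume center C_max = M/(n_e·A·√(4πDt)), so D = M²/(4πt·(n_e·A·C_max)²).
n_e·A·C_max = 0.36 × 21.8 × 0.441 = 3.461 kg/m.
D = 35.5²/(4π × 14.6 × 3.461²) = 0.573 m²/day.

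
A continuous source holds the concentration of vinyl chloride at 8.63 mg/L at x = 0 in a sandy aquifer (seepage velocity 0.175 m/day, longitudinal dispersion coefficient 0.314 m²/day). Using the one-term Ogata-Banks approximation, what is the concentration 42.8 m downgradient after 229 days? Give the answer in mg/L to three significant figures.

3.54 mg/L

For a continuous step input, C/C₀ ≈ ½·erfc((x−vt)/(2√(Dt))).
vt = 0.175 × 229 = 40.075 m and 2√(Dt) = 2√(0.314 × 229) = 16.96 m.
Argument (x−vt)/(2√(Dt)) = (42.8 − 40.075)/16.96 = 0.1607; ½·erfc(0.1607) = 0.4101.
C = 8.63 × 0.4101 = 3.54 mg/L.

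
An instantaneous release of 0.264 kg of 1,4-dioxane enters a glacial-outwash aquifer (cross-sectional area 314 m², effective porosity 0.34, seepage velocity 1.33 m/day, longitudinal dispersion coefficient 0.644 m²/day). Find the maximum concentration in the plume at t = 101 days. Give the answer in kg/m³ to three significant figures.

8.65e-05 kg/m³

The peak of an instantaneous 1D plume sits at x = vt; there the Gaussian factor is 1 and C_max = M/(n_e·A·√(4πDt)), where n_e·A is the pore area the mass is dissolved in.
√(4πDt) = √(4π × 0.644 × 101) = 28.59 m, so C_max = 0.264/(0.34 × 314 × 28.59) = 8.65e-05 kg/m³.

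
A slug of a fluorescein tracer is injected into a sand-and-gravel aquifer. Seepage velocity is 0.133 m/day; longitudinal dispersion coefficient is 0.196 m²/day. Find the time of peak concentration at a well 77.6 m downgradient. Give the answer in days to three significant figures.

572 days

For the 1D instantaneous-source solution, setting ∂C/∂t = 0 at fixed x gives v²t² + 2Dt − x² = 0, so t = (√(D² + v²x²) − D)/v².
√(D² + v²x²) = √(0.196² + 0.133² × 77.6²) = 10.32; v² = 0.017689.
t = (10.32 − 0.196)/0.017689 = 572 days (vs. the pure-advection estimate x/v = 583 d).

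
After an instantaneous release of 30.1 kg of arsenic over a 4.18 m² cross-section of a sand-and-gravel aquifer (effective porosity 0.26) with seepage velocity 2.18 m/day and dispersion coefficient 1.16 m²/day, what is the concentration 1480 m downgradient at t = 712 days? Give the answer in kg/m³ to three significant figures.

0.0562 kg/m³

For an instantaneous plane source, C(x,t) = M/(n_e·A·√(4πDt)) · exp(−(x−vt)²/(4Dt)), with n_e·A the pore (flow) area.
Plume center vt = 2.18 × 712 = 1552.16 m, so the well at 1480 m is 72.16 m upgradient of the peak.
√(4πDt) = 101.9 m, giving peak height M/(n_e·A·√(4πDt)) = 30.1/(0.26 × 4.18 × 101.9) = 0.2718 kg/m³.
(x−vt)²/(4Dt) = (-72.16)²/(4 × 1.16 × 712) = 1.576; exp(−1.576) = 0.2068.
C = 0.2718 × 0.2068 = 0.0562 kg/m³.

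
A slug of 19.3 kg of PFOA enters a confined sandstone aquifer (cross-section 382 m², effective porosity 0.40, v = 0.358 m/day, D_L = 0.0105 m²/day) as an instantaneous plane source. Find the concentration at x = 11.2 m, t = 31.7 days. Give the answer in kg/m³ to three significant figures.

0.0607 kg/m³

For an instantaneous plane source, C(x,t) = M/(n_e·A·√(4πDt)) · exp(−(x−vt)²/(4Dt)), with n_e·A the pore (flow) area.
Plume center vt = 0.358 × 31.7 = 11.3486 m, so the well at 11.2 m is 0.1486 m upgradient of the peak.
√(4πDt) = 2.045 m, giving peak height M/(n_e·A·√(4πDt)) = 19.3/(0.40 × 382 × 2.045) = 0.06176 kg/m³.
(x−vt)²/(4Dt) = (-0.1486)²/(4 × 0.0105 × 31.7) = 0.01659; exp(−0.01659) = 0.9835.
C = 0.06176 × 0.9835 = 0.0607 kg/m³.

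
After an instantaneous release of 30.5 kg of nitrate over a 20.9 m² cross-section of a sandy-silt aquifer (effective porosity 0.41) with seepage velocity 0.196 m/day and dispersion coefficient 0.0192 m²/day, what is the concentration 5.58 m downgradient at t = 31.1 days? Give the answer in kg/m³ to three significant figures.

For an instantaneous plane source, C(x,t) = M/(n_e·A·√(4πDt)) · exp(−(x−vt)²/(4Dt)), with n_e·A the pore (flow) area.
Plume center vt = 0.196 × 31.1 = 6.0956 m, so the well at 5.58 m is 0.5156 m upgradient of the peak.
√(4πDt) = 2.739 m, giving peak height M/(n_e·A·√(4πDt)) = 30.5/(0.41 × 20.9 × 2.739) = 1.300 kg/m³.
(x−vt)²/(4Dt) = (-0.5156)²/(4 × 0.0192 × 31.1) = 0.1113; exp(−0.1113) = 0.8947.
C = 1.300 × 0.8947 = 1.16 kg/m³.

1.16 kg/m³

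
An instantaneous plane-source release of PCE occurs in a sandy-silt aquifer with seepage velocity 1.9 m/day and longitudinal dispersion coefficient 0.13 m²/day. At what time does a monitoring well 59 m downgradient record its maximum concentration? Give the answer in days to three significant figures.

31.0 days

For the 1D instantaneous-source solution, setting ∂C/∂t = 0 at fixed x gives v²t² + 2Dt − x² = 0, so t = (√(D² + v²x²) − D)/v².
√(D² + v²x²) = √(0.13² + 1.9² × 59²) = 112.1; v² = 3.61.
t = (112.1 − 0.13)/3.61 = 31.0 days (vs. the pure-advection estimate x/v = 31.1 d).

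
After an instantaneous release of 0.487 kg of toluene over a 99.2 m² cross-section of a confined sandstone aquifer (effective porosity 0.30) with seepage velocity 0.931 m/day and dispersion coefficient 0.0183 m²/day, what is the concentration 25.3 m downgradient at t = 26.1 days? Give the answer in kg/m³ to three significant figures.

0.00395 kg/m³

For an instantaneous plane source, C(x,t) = M/(n_e·A·√(4πDt)) · exp(−(x−vt)²/(4Dt)), with n_e·A the pore (flow) area.
Plume center vt = 0.931 × 26.1 = 24.2991 m, so the well at 25.3 m is 1.0009 m downgradient of the peak.
√(4πDt) = 2.450 m, giving peak height M/(n_e·A·√(4πDt)) = 0.487/(0.30 × 99.2 × 2.450) = 0.006679 kg/m³.
(x−vt)²/(4Dt) = (1.0009)²/(4 × 0.0183 × 26.1) = 0.5244; exp(−0.5244) = 0.5919.
C = 0.006679 × 0.5919 = 0.00395 kg/m³.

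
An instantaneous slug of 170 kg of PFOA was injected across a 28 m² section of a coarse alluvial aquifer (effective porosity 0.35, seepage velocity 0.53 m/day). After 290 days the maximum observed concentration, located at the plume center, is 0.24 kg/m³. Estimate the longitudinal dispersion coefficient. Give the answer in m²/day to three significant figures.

At the plume center C_max = M/(n_e·A·√(4πDt)), so D = M²/(4πt·(n_e·A·C_max)²).
n_e·A·C_max = 0.35 × 28 × 0.24 = 2.352 kg/m.
D = 170²/(4π × 290 × 2.352²) = 1.43 m²/day.

1.43 m²/day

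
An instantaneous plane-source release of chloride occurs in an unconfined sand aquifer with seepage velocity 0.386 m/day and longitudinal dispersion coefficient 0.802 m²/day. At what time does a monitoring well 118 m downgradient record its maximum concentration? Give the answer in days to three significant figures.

300 days

For the 1D instantaneous-source solution, setting ∂C/∂t = 0 at fixed x gives v²t² + 2Dt − x² = 0, so t = (√(D² + v²x²) − D)/v².
√(D² + v²x²) = √(0.802² + 0.386² × 118²) = 45.56; v² = 0.148996.
t = (45.56 − 0.802)/0.148996 = 300 days (vs. the pure-advection estimate x/v = 306 d).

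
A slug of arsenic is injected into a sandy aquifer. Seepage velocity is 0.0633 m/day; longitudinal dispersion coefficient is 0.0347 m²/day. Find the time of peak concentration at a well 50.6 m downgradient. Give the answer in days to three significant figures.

791 days

For the 1D instantaneous-source solution, setting ∂C/∂t = 0 at fixed x gives v²t² + 2Dt − x² = 0, so t = (√(D² + v²x²) − D)/v².
√(D² + v²x²) = √(0.0347² + 0.0633² × 50.6²) = 3.203; v² = 0.00400689.
t = (3.203 − 0.0347)/0.00400689 = 791 days (vs. the pure-advection estimate x/v = 799 d).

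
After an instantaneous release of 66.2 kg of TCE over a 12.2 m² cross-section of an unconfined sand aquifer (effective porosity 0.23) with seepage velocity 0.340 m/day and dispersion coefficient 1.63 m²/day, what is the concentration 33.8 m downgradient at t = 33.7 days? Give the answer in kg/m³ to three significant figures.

For an instantaneous plane source, C(x,t) = M/(n_e·A·√(4πDt)) · exp(−(x−vt)²/(4Dt)), with n_e·A the pore (flow) area.
Plume center vt = 0.340 × 33.7 = 11.458 m, so the well at 33.8 m is 22.342 m downgradient of the peak.
√(4πDt) = 26.27 m, giving peak height M/(n_e·A·√(4πDt)) = 66.2/(0.23 × 12.2 × 26.27) = 0.8981 kg/m³.
(x−vt)²/(4Dt) = (22.342)²/(4 × 1.63 × 33.7) = 2.272; exp(−2.272) = 0.1031.
C = 0.8981 × 0.1031 = 0.0926 kg/m³.

0.0926 kg/m³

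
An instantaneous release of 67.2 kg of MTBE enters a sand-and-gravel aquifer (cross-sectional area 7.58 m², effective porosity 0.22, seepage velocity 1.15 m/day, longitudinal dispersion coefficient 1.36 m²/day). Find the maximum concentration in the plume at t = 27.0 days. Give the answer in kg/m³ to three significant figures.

1.88 kg/m³

The peak of an instantaneous 1D plume sits at x = vt; there the Gaussian factor is 1 and C_max = M/(n_e·A·√(4πDt)), where n_e·A is the pore area the mass is dissolved in.
√(4πDt) = √(4π × 1.36 × 27.0) = 21.48 m, so C_max = 67.2/(0.22 × 7.58 × 21.48) = 1.88 kg/m³.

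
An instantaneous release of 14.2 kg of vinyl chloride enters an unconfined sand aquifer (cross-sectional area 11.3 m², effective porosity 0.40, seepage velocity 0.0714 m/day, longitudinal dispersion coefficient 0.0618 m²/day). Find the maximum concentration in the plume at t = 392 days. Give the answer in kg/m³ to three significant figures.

0.180 kg/m³

The peak of an instantaneous 1D plume sits at x = vt; there the Gaussian factor is 1 and C_max = M/(n_e·A·√(4πDt)), where n_e·A is the pore area the mass is dissolved in.
√(4πDt) = √(4π × 0.0618 × 392) = 17.45 m, so C_max = 14.2/(0.40 × 11.3 × 17.45) = 0.180 kg/m³.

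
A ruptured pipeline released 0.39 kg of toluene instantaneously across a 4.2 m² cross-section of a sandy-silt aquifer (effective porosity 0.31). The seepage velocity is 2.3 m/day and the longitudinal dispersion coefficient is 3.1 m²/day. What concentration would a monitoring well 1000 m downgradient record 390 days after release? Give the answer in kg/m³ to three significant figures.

For an instantaneous plane source, C(x,t) = M/(n_e·A·√(4πDt)) · exp(−(x−vt)²/(4Dt)), with n_e·A the pore (flow) area.
Plume center vt = 2.3 × 390 = 897 m, so the well at 1000 m is 103 m downgradient of the peak.
√(4πDt) = 123.3 m, giving peak height M/(n_e·A·√(4πDt)) = 0.39/(0.31 × 4.2 × 123.3) = 0.002429 kg/m³.
(x−vt)²/(4Dt) = (103)²/(4 × 3.1 × 390) = 2.194; exp(−2.194) = 0.1115.
C = 0.002429 × 0.1115 = 0.000271 kg/m³.

0.000271 kg/m³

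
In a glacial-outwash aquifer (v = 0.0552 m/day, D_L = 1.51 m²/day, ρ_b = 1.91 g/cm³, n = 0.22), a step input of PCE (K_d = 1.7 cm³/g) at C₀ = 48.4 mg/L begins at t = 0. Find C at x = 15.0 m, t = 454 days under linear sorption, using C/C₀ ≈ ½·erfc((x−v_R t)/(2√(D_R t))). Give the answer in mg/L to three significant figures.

Retardation factor R = 1 + ρ_b·K_d/n = 1 + 1.91 × 1.7/0.22 = 15.76.
Sorption retards both mechanisms: v_R = v/R = 0.003503 m/day, D_R = D/R = 0.09581 m²/day.
v_R·t = 0.003503 × 454 = 1.590362 m; 2√(D_R t) = 13.19 m; argument = (15.0 − 1.590362)/13.19 = 1.017.
C = C₀ × ½·erfc(1.017) = 48.4 × 0.07518 = 3.64 mg/L.

3.64 mg/L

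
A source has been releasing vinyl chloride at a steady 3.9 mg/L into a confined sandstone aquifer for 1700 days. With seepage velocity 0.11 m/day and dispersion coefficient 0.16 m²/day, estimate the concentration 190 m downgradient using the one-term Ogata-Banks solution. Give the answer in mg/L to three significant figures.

1.75 mg/L

For a continuous step input, C/C₀ ≈ ½·erfc((x−vt)/(2√(Dt))).
vt = 0.11 × 1700 = 187 m and 2√(Dt) = 2√(0.16 × 1700) = 32.98 m.
Argument (x−vt)/(2√(Dt)) = (190 − 187)/32.98 = 0.09096; ½·erfc(0.09096) = 0.4488.
C = 3.9 × 0.4488 = 1.75 mg/L.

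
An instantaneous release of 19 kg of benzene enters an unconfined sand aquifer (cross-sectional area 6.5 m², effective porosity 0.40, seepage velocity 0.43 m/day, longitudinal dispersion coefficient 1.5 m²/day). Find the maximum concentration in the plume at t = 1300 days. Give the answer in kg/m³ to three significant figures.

The peak of an instantaneous 1D plume sits at x = vt; there the Gaussian factor is 1 and C_max = M/(n_e·A·√(4πDt)), where n_e·A is the pore area the mass is dissolved in.
√(4πDt) = √(4π × 1.5 × 1300) = 156.5 m, so C_max = 19/(0.40 × 6.5 × 156.5) = 0.0467 kg/m³.

0.0467 kg/m³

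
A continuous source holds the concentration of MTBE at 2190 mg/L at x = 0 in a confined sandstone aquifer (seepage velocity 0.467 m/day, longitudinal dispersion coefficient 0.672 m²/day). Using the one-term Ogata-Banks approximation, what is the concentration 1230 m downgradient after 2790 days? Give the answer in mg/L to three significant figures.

For a continuous step input, C/C₀ ≈ ½·erfc((x−vt)/(2√(Dt))).
vt = 0.467 × 2790 = 1302.93 m and 2√(Dt) = 2√(0.672 × 2790) = 86.60 m.
Argument (x−vt)/(2√(Dt)) = (1230 − 1302.93)/86.60 = -0.8421; ½·erfc(-0.8421) = 0.8832.
C = 2190 × 0.8832 = 1930 mg/L.

1930 mg/L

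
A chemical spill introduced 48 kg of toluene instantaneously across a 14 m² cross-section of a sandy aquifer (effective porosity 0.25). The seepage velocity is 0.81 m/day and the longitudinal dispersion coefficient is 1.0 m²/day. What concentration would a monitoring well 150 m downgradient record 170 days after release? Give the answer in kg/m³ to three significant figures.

0.238 kg/m³

For an instantaneous plane source, C(x,t) = M/(n_e·A·√(4πDt)) · exp(−(x−vt)²/(4Dt)), with n_e·A the pore (flow) area.
Plume center vt = 0.81 × 170 = 137.7 m, so the well at 150 m is 12.3 m downgradient of the peak.
√(4πDt) = 46.22 m, giving peak height M/(n_e·A·√(4πDt)) = 48/(0.25 × 14 × 46.22) = 0.2967 kg/m³.
(x−vt)²/(4Dt) = (12.3)²/(4 × 1.0 × 170) = 0.2225; exp(−0.2225) = 0.8005.
C = 0.2967 × 0.8005 = 0.238 kg/m³.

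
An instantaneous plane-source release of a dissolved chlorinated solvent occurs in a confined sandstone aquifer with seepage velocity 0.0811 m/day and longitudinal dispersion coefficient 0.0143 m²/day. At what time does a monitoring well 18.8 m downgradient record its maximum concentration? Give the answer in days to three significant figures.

230 days

For the 1D instantaneous-source solution, setting ∂C/∂t = 0 at fixed x gives v²t² + 2Dt − x² = 0, so t = (√(D² + v²x²) − D)/v².
√(D² + v²x²) = √(0.0143² + 0.0811² × 18.8²) = 1.525; v² = 0.00657721.
t = (1.525 − 0.0143)/0.00657721 = 230 days (vs. the pure-advection estimate x/v = 232 d).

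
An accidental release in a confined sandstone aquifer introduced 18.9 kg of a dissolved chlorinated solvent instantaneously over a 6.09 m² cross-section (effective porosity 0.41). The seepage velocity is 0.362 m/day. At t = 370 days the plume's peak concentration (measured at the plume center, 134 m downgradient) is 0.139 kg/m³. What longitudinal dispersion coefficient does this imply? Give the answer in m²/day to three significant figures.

At the plume center C_max = M/(n_e·A·√(4πDt)), so D = M²/(4πt·(n_e·A·C_max)²).
n_e·A·C_max = 0.41 × 6.09 × 0.139 = 0.3471 kg/m.
D = 18.9²/(4π × 370 × 0.3471²) = 0.638 m²/day.

0.638 m²/day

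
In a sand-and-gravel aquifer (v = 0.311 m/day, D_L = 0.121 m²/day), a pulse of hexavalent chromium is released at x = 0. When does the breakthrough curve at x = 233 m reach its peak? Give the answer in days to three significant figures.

748 days

For the 1D instantaneous-source solution, setting ∂C/∂t = 0 at fixed x gives v²t² + 2Dt − x² = 0, so t = (√(D² + v²x²) − D)/v².
√(D² + v²x²) = √(0.121² + 0.311² × 233²) = 72.46; v² = 0.096721.
t = (72.46 − 0.121)/0.096721 = 748 days (vs. the pure-advection estimate x/v = 749 d).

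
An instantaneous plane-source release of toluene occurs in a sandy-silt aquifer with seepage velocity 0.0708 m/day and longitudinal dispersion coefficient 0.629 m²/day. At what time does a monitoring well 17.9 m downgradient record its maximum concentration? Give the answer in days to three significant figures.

For the 1D instantaneous-source solution, setting ∂C/∂t = 0 at fixed x gives v²t² + 2Dt − x² = 0, so t = (√(D² + v²x²) − D)/v².
√(D² + v²x²) = √(0.629² + 0.0708² × 17.9²) = 1.415; v² = 0.00501264.
t = (1.415 − 0.629)/0.00501264 = 157 days (vs. the pure-advection estimate x/v = 253 d).

157 days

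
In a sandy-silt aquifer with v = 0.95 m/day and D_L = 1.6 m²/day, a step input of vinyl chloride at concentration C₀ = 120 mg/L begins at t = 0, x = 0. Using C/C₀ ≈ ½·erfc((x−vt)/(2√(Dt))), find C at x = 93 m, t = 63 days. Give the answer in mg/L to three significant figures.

For a continuous step input, C/C₀ ≈ ½·erfc((x−vt)/(2√(Dt))).
vt = 0.95 × 63 = 59.85 m and 2√(Dt) = 2√(1.6 × 63) = 20.08 m.
Argument (x−vt)/(2√(Dt)) = (93 − 59.85)/20.08 = 1.651; ½·erfc(1.651) = 0.009775.
C = 120 × 0.009775 = 1.17 mg/L.

1.17 mg/L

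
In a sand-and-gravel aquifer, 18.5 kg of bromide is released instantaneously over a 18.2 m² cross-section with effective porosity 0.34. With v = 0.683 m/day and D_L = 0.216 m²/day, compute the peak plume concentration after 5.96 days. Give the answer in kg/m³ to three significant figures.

The peak of an instantaneous 1D plume sits at x = vt; there the Gaussian factor is 1 and C_max = M/(n_e·A·√(4πDt)), where n_e·A is the pore area the mass is dissolved in.
√(4πDt) = √(4π × 0.216 × 5.96) = 4.022 m, so C_max = 18.5/(0.34 × 18.2 × 4.022) = 0.743 kg/m³.

0.743 kg/m³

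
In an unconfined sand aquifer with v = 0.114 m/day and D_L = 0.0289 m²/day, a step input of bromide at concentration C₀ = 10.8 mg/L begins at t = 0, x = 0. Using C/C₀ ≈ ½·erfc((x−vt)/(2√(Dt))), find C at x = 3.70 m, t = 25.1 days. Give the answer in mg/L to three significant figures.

For a continuous step input, C/C₀ ≈ ½·erfc((x−vt)/(2√(Dt))).
vt = 0.114 × 25.1 = 2.8614 m and 2√(Dt) = 2√(0.0289 × 25.1) = 1.703 m.
Argument (x−vt)/(2√(Dt)) = (3.70 − 2.8614)/1.703 = 0.4924; ½·erfc(0.4924) = 0.2431.
C = 10.8 × 0.2431 = 2.63 mg/L.

2.63 mg/L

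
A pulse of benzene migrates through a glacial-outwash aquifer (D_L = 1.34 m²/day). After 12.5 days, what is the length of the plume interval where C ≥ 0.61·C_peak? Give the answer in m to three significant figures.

The plume is Gaussian with σ = √(2Dt) = √(2 × 1.34 × 12.5) = 5.788 m.
C/C_peak = exp(−Δx²/(2σ²)) = 0.61 ⇒ Δx = σ·√(−2 ln 0.61) = 5.788 × 0.9943 = 5.755 m.
Width = 2Δx = 11.5 m.

11.5 m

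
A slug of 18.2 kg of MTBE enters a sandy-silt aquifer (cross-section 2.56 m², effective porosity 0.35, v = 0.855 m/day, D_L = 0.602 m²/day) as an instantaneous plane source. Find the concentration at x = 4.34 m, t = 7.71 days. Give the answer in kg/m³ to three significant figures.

For an instantaneous plane source, C(x,t) = M/(n_e·A·√(4πDt)) · exp(−(x−vt)²/(4Dt)), with n_e·A the pore (flow) area.
Plume center vt = 0.855 × 7.71 = 6.59205 m, so the well at 4.34 m is 2.25205 m upgradient of the peak.
√(4πDt) = 7.637 m, giving peak height M/(n_e·A·√(4πDt)) = 18.2/(0.35 × 2.56 × 7.637) = 2.660 kg/m³.
(x−vt)²/(4Dt) = (-2.25205)²/(4 × 0.602 × 7.71) = 0.2732; exp(−0.2732) = 0.7609.
C = 2.660 × 0.7609 = 2.02 kg/m³.

2.02 kg/m³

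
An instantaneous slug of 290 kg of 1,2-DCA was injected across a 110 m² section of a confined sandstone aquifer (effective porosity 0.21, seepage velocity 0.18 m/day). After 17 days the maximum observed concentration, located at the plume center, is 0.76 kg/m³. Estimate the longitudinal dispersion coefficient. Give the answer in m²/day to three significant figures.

1.28 m²/day

At the plume center C_max = M/(n_e·A·√(4πDt)), so D = M²/(4πt·(n_e·A·C_max)²).
n_e·A·C_max = 0.21 × 110 × 0.76 = 17.56 kg/m.
D = 290²/(4π × 17 × 17.56²) = 1.28 m²/day.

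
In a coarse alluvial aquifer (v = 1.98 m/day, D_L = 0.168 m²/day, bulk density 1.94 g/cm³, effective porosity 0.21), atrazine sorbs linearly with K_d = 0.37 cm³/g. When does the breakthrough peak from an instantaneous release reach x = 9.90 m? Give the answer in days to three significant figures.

Retardation factor R = 1 + ρ_b·K_d/n = 1 + 1.94 × 0.37/0.21 = 4.418.
Sorption retards both mechanisms: v_R = v/R = 0.4482 m/day, D_R = D/R = 0.03803 m²/day.
Peak time from v_R²t² + 2D_R t − x² = 0: t = (√(D_R² + v_R²x²) − D_R)/v_R².
√(D_R² + v_R²x²) = √(0.03803² + 0.4482² × 9.90²) = 4.437; v_R² = 0.2009.
t = (4.437 − 0.03803)/0.2009 = 21.9 days.

21.9 days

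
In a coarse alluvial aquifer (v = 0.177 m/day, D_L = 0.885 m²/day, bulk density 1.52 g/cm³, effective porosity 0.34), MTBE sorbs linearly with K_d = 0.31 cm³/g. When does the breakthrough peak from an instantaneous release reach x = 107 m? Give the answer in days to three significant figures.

Retardation factor R = 1 + ρ_b·K_d/n = 1 + 1.52 × 0.31/0.34 = 2.386.
Sorption retards both mechanisms: v_R = v/R = 0.07418 m/day, D_R = D/R = 0.3709 m²/day.
Peak time from v_R²t² + 2D_R t − x² = 0: t = (√(D_R² + v_R²x²) − D_R)/v_R².
√(D_R² + v_R²x²) = √(0.3709² + 0.07418² × 107²) = 7.946; v_R² = 0.005503.
t = (7.946 − 0.3709)/0.005503 = 1380 days.

1380 days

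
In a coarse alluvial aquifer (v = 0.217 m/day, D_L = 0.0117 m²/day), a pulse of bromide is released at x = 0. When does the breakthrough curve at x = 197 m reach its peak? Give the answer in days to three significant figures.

908 days

For the 1D instantaneous-source solution, setting ∂C/∂t = 0 at fixed x gives v²t² + 2Dt − x² = 0, so t = (√(D² + v²x²) − D)/v².
√(D² + v²x²) = √(0.0117² + 0.217² × 197²) = 42.75; v² = 0.047089.
t = (42.75 − 0.0117)/0.047089 = 908 days (vs. the pure-advection estimate x/v = 908 d).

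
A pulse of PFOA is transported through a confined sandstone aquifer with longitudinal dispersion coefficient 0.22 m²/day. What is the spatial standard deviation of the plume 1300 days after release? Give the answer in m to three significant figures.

23.9 m

Dispersive spreading gives a Gaussian with σ² = 2Dt; advection only shifts the center.
σ = √(2 × 0.22 × 1300) = 23.9 m.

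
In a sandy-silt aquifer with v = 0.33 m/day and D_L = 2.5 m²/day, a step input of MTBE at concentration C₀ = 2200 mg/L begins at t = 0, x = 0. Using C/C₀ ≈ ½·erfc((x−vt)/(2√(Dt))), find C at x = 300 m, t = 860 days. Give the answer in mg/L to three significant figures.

885 mg/L

For a continuous step input, C/C₀ ≈ ½·erfc((x−vt)/(2√(Dt))).
vt = 0.33 × 860 = 283.8 m and 2√(Dt) = 2√(2.5 × 860) = 92.74 m.
Argument (x−vt)/(2√(Dt)) = (300 − 283.8)/92.74 = 0.1747; ½·erfc(0.1747) = 0.4024.
C = 2200 × 0.4024 = 885 mg/L.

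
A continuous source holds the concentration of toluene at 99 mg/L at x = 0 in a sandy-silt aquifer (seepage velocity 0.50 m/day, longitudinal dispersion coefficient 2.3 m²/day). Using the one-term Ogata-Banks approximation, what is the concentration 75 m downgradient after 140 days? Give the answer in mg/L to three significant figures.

For a continuous step input, C/C₀ ≈ ½·erfc((x−vt)/(2√(Dt))).
vt = 0.50 × 140 = 70 m and 2√(Dt) = 2√(2.3 × 140) = 35.89 m.
Argument (x−vt)/(2√(Dt)) = (75 − 70)/35.89 = 0.1393; ½·erfc(0.1393) = 0.4219.
C = 99 × 0.4219 = 41.8 mg/L.

41.8 mg/L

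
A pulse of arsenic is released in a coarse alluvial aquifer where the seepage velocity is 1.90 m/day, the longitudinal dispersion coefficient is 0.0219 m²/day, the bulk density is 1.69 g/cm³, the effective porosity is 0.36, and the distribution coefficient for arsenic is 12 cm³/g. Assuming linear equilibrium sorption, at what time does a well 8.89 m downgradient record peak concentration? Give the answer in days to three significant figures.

Retardation factor R = 1 + ρ_b·K_d/n = 1 + 1.69 × 12/0.36 = 57.33.
Sorption retards both mechanisms: v_R = v/R = 0.03314 m/day, D_R = D/R = 0.0003820 m²/day.
Peak time from v_R²t² + 2D_R t − x² = 0: t = (√(D_R² + v_R²x²) − D_R)/v_R².
√(D_R² + v_R²x²) = √(0.0003820² + 0.03314² × 8.89²) = 0.2946; v_R² = 0.001098.
t = (0.2946 − 0.0003820)/0.001098 = 268 days.

268 days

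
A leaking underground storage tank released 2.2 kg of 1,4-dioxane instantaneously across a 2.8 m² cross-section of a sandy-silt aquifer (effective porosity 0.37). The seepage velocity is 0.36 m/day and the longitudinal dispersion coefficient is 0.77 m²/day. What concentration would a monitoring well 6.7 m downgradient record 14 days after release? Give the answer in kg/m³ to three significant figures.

0.171 kg/m³

For an instantaneous plane source, C(x,t) = M/(n_e·A·√(4πDt)) · exp(−(x−vt)²/(4Dt)), with n_e·A the pore (flow) area.
Plume center vt = 0.36 × 14 = 5.04 m, so the well at 6.7 m is 1.66 m downgradient of the peak.
√(4πDt) = 11.64 m, giving peak height M/(n_e·A·√(4πDt)) = 2.2/(0.37 × 2.8 × 11.64) = 0.1824 kg/m³.
(x−vt)²/(4Dt) = (1.66)²/(4 × 0.77 × 14) = 0.06391; exp(−0.06391) = 0.9381.
C = 0.1824 × 0.9381 = 0.171 kg/m³.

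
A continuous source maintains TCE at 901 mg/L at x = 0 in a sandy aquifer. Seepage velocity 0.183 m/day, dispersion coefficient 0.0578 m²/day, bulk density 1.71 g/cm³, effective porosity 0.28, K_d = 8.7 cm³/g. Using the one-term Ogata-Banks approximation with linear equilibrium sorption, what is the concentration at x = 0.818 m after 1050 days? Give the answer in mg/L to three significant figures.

870 mg/L

Retardation factor R = 1 + ρ_b·K_d/n = 1 + 1.71 × 8.7/0.28 = 54.13.
Sorption retards both mechanisms: v_R = v/R = 0.003381 m/day, D_R = D/R = 0.001068 m²/day.
v_R·t = 0.003381 × 1050 = 3.55005 m; 2√(D_R t) = 2.118 m; argument = (0.818 − 3.55005)/2.118 = -1.290.
C = C₀ × ½·erfc(-1.290) = 901 × 0.9659 = 870 mg/L.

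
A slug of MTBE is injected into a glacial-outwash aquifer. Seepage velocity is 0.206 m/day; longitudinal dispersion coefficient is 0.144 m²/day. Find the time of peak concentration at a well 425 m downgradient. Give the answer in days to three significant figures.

2060 days

For the 1D instantaneous-source solution, setting ∂C/∂t = 0 at fixed x gives v²t² + 2Dt − x² = 0, so t = (√(D² + v²x²) − D)/v².
√(D² + v²x²) = √(0.144² + 0.206² × 425²) = 87.55; v² = 0.042436.
t = (87.55 − 0.144)/0.042436 = 2060 days (vs. the pure-advection estimate x/v = 2060 d).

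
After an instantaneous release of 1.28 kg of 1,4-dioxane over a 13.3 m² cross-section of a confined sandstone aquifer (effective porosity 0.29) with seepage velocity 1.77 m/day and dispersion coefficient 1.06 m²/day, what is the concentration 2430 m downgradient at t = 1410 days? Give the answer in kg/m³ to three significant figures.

0.00118 kg/m³

For an instantaneous plane source, C(x,t) = M/(n_e·A·√(4πDt)) · exp(−(x−vt)²/(4Dt)), with n_e·A the pore (flow) area.
Plume center vt = 1.77 × 1410 = 2495.7 m, so the well at 2430 m is 65.7 m upgradient of the peak.
√(4πDt) = 137.0 m, giving peak height M/(n_e·A·√(4πDt)) = 1.28/(0.29 × 13.3 × 137.0) = 0.002422 kg/m³.
(x−vt)²/(4Dt) = (-65.7)²/(4 × 1.06 × 1410) = 0.7220; exp(−0.7220) = 0.4858.
C = 0.002422 × 0.4858 = 0.00118 kg/m³.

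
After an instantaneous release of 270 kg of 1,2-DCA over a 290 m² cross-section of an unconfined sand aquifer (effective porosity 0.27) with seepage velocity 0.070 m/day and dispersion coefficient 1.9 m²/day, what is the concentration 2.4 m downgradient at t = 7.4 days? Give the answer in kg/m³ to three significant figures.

For an instantaneous plane source, C(x,t) = M/(n_e·A·√(4πDt)) · exp(−(x−vt)²/(4Dt)), with n_e·A the pore (flow) area.
Plume center vt = 0.070 × 7.4 = 0.518 m, so the well at 2.4 m is 1.882 m downgradient of the peak.
√(4πDt) = 13.29 m, giving peak height M/(n_e·A·√(4πDt)) = 270/(0.27 × 290 × 13.29) = 0.2595 kg/m³.
(x−vt)²/(4Dt) = (1.882)²/(4 × 1.9 × 7.4) = 0.06298; exp(−0.06298) = 0.9390.
C = 0.2595 × 0.9390 = 0.244 kg/m³.

0.244 kg/m³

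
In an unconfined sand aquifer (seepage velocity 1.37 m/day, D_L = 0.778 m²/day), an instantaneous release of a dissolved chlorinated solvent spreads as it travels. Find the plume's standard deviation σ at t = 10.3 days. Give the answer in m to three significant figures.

Dispersive spreading gives a Gaussian with σ² = 2Dt; advection only shifts the center.
σ = √(2 × 0.778 × 10.3) = 4.00 m.

4.00 m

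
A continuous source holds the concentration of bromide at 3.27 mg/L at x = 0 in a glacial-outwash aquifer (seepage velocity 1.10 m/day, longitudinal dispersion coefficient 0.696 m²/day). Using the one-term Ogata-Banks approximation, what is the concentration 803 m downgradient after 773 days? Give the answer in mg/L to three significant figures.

For a continuous step input, C/C₀ ≈ ½·erfc((x−vt)/(2√(Dt))).
vt = 1.10 × 773 = 850.3 m and 2√(Dt) = 2√(0.696 × 773) = 46.39 m.
Argument (x−vt)/(2√(Dt)) = (803 − 850.3)/46.39 = -1.020; ½·erfc(-1.020) = 0.9254.
C = 3.27 × 0.9254 = 3.03 mg/L.

3.03 mg/L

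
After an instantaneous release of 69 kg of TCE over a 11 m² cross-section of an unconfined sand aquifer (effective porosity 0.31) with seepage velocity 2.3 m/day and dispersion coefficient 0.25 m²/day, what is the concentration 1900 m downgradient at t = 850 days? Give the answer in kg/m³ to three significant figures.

For an instantaneous plane source, C(x,t) = M/(n_e·A·√(4πDt)) · exp(−(x−vt)²/(4Dt)), with n_e·A the pore (flow) area.
Plume center vt = 2.3 × 850 = 1955 m, so the well at 1900 m is 55 m upgradient of the peak.
√(4πDt) = 51.68 m, giving peak height M/(n_e·A·√(4πDt)) = 69/(0.31 × 11 × 51.68) = 0.3915 kg/m³.
(x−vt)²/(4Dt) = (-55)²/(4 × 0.25 × 850) = 3.559; exp(−3.559) = 0.02847.
C = 0.3915 × 0.02847 = 0.0111 kg/m³.

0.0111 kg/m³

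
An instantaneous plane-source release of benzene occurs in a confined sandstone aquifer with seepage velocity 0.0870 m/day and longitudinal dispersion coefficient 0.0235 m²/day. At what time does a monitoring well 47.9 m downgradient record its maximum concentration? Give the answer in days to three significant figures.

547 days

For the 1D instantaneous-source solution, setting ∂C/∂t = 0 at fixed x gives v²t² + 2Dt − x² = 0, so t = (√(D² + v²x²) − D)/v².
√(D² + v²x²) = √(0.0235² + 0.0870² × 47.9²) = 4.167; v² = 0.007569.
t = (4.167 − 0.0235)/0.007569 = 547 days (vs. the pure-advection estimate x/v = 551 d).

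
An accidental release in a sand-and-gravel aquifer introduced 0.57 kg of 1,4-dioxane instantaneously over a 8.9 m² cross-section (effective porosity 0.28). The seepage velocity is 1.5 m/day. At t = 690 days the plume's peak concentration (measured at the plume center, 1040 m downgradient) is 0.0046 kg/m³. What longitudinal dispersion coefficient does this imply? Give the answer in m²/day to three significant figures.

At the plume center C_max = M/(n_e·A·√(4πDt)), so D = M²/(4πt·(n_e·A·C_max)²).
n_e·A·C_max = 0.28 × 8.9 × 0.0046 = 0.01146 kg/m.
D = 0.57²/(4π × 690 × 0.01146²) = 0.285 m²/day.

0.285 m²/day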